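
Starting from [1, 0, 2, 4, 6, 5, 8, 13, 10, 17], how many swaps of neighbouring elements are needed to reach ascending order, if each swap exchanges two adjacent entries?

3

The minimum number of adjacent swaps to sort an array equals its inversion count, since every such swap removes exactly one inversion.
Count inversions — for each element, later elements that are smaller:
1: 0 → 1
0: none → 0
2: none → 0
4: none → 0
6: 5 → 1
5: none → 0
8: none → 0
13: 10 → 1
10: none → 0
17: none → 0
Total inversions: 1 + 0 + 0 + 0 + 1 + 0 + 0 + 1 + 0 + 0 = 3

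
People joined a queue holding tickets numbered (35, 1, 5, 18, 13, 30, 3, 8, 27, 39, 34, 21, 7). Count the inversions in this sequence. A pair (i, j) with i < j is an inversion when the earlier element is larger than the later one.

Sweep left to right; for each value list the smaller values that follow it:
35 → 1, 5, 18, 13, 30, 3, 8, 27, 34, 21, 7 → 11
1 → none → 0
5 → 3 → 1
18 → 13, 3, 8, 7 → 4
13 → 3, 8, 7 → 3
30 → 3, 8, 27, 21, 7 → 5
3 → none → 0
8 → 7 → 1
27 → 21, 7 → 2
39 → 34, 21, 7 → 3
34 → 21, 7 → 2
21 → 7 → 1
7 → none → 0
Sum: 11 + 0 + 1 + 4 + 3 + 5 + 0 + 1 + 2 + 3 + 2 + 1 + 0 = 33

33 inversions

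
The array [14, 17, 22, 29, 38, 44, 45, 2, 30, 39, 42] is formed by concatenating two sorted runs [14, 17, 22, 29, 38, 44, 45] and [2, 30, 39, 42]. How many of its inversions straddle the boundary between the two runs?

14 split inversions

For each element r of the right run, count left-run elements greater than r:
r = 2: 14, 17, 22, 29, 38, 44, 45 → 7
r = 30: 38, 44, 45 → 3
r = 39: 44, 45 → 2
r = 42: 44, 45 → 2
Cross-inversions: 7 + 3 + 2 + 2 = 14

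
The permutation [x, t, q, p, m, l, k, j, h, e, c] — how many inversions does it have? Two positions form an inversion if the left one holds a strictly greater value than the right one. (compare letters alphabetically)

There are 55 inversions.

For each element, count later entries that are smaller:
x: 10
t: 9
q: 8
p: 7
m: 6
l: 5
k: 4
j: 3
h: 2
e: 1
c: 0
Sum: 10 + 9 + 8 + 7 + 6 + 5 + 4 + 3 + 2 + 1 + 0 = 55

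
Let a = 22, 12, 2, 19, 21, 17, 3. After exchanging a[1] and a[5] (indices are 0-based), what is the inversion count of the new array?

14 inversions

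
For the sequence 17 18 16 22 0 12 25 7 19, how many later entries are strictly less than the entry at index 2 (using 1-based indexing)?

4

The element at index 2 is 18.
Elements after it: 16, 22, 0, 12, 25, 7, 19
Those smaller than 18: 16, 0, 12, 7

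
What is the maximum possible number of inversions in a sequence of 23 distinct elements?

253 inversions

The maximum occurs when the array is in strictly decreasing order: every one of the C(23, 2) pairs is inverted.
C(23, 2) = 23·22/2 = 253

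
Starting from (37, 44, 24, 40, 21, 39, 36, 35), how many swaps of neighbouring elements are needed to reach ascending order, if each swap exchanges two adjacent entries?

18

Each adjacent swap fixes exactly one inversion, so the minimum swap count equals the number of inversions.
Count inversions — for each element, later elements that are smaller:
37: 24, 21, 36, 35 → 4
44: 24, 40, 21, 39, 36, 35 → 6
24: 21 → 1
40: 21, 39, 36, 35 → 4
21: none → 0
39: 36, 35 → 2
36: 35 → 1
35: none → 0
Total inversions: 4 + 6 + 1 + 4 + 0 + 2 + 1 + 0 = 18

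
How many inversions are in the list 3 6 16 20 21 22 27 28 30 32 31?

Inversions: 1

For each element, count later entries that are smaller:
3 → none → 0
6 → none → 0
16 → none → 0
20 → none → 0
21 → none → 0
22 → none → 0
27 → none → 0
28 → none → 0
30 → none → 0
32 → 31 → 1
31 → none → 0
Sum: 0 + 0 + 0 + 0 + 0 + 0 + 0 + 0 + 0 + 1 + 0 = 1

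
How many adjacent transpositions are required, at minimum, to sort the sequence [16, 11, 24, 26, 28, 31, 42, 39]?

Adjacent swaps: 2

The minimum number of adjacent swaps to sort an array equals its inversion count, since every such swap removes exactly one inversion.
Count inversions — for each element, later elements that are smaller:
16: 11 → 1
11: none → 0
24: none → 0
26: none → 0
28: none → 0
31: none → 0
42: 39 → 1
39: none → 0
Total inversions: 1 + 0 + 0 + 0 + 0 + 0 + 1 + 0 = 2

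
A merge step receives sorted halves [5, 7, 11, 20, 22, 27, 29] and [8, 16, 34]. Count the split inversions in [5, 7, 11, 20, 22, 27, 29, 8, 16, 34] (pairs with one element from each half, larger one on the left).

For each element r of the right run, count left-run elements greater than r:
r = 8: 11, 20, 22, 27, 29 → 5
r = 16: 20, 22, 27, 29 → 4
r = 34: none → 0
Cross-inversions: 5 + 4 + 0 = 9

Split inversions: 9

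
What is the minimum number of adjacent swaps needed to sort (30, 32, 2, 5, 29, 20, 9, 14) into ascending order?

Each adjacent swap fixes exactly one inversion, so the minimum swap count equals the number of inversions.
Count inversions — for each element, later elements that are smaller:
30: 2, 5, 29, 20, 9, 14 → 6
32: 2, 5, 29, 20, 9, 14 → 6
2: none → 0
5: none → 0
29: 20, 9, 14 → 3
20: 9, 14 → 2
9: none → 0
14: none → 0
Total inversions: 6 + 6 + 0 + 0 + 3 + 2 + 0 + 0 = 17

17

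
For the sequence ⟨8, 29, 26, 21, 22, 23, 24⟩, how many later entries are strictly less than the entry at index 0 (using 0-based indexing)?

The element at index 0 is 8.
Elements after it: 29, 26, 21, 22, 23, 24
None of them are smaller than 8.

0 such elements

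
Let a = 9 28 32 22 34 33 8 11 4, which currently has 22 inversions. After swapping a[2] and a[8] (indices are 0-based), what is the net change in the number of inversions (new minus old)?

Positions 2 and 8 hold 32 and 4; after swapping, the array is [9, 28, 4, 22, 34, 33, 8, 11, 32].
Element-by-element contributions:
9 → 4, 8 → 2
28 → 4, 22, 8, 11 → 4
4 → none → 0
22 → 8, 11 → 2
34 → 33, 8, 11, 32 → 4
33 → 8, 11, 32 → 3
8 → none → 0
11 → none → 0
32 → none → 0
Sum: 2 + 4 + 0 + 2 + 4 + 3 + 0 + 0 + 0 = 15
Change: 15 − 22 = -7

-7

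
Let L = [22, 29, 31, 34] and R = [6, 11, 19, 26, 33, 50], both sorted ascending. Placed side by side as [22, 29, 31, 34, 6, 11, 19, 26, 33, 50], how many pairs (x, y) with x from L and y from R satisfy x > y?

Cross-inversions: 16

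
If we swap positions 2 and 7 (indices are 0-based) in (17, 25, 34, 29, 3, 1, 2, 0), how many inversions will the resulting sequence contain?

13 inversions

Positions 2 and 7 hold 34 and 0; after swapping, the array is [17, 25, 0, 29, 3, 1, 2, 34].
Sweep left to right; for each value list the smaller values that follow it:
17: 4
25: 4
0: 0
29: 3
3: 2
1: 0
2: 0
34: 0
Sum: 4 + 4 + 0 + 3 + 2 + 0 + 0 + 0 = 13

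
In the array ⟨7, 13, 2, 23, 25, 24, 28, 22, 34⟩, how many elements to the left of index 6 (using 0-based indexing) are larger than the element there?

The element at index 6 is 28.
Elements before it: 7, 13, 2, 23, 25, 24
None of them are larger than 28.

0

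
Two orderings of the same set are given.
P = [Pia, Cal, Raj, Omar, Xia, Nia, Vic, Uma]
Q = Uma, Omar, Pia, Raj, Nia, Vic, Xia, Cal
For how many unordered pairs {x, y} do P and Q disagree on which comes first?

16

Assign each item its position (1..8) in the first ordering, then rewrite the second ordering as that position sequence:
positions: Pia→1, Cal→2, Raj→3, Omar→4, Xia→5, Nia→6, Vic→7, Uma→8
second ordering as positions: [8, 4, 1, 3, 6, 7, 5, 2]
Discordant pairs = inversions in this position sequence.
8: 4, 1, 3, 6, 7, 5, 2 → 7
4: 1, 3, 2 → 3
1: 0
3: 2 → 1
6: 5, 2 → 2
7: 5, 2 → 2
5: 2 → 1
2: 0
Total: 7 + 3 + 0 + 1 + 2 + 2 + 1 + 0 = 16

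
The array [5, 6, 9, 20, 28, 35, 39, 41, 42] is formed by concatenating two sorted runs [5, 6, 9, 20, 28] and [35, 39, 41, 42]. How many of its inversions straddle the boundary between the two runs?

0 cross-inversions

Count, for every r in R, how many entries of L exceed r:
r = 35: none → 0
r = 39: none → 0
r = 41: none → 0
r = 42: none → 0
Cross-inversions: 0 + 0 + 0 + 0 = 0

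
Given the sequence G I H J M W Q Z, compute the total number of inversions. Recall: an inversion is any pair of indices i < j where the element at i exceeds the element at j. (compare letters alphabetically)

Inversions: 2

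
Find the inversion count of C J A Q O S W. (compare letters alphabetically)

Listing every pair i<j with a[i]>a[j] (using 1-based positions):
(1,3): C > A
(2,3): J > A
(4,5): Q > O
That's 3 pairs.

3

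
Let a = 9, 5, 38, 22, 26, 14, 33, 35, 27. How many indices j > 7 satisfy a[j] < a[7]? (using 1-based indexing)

The element at index 7 is 33.
Elements after it: 35, 27
Those smaller than 33: 27

1 such element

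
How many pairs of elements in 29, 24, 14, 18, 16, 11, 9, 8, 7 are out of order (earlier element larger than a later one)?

34

Element-by-element contributions:
29: 8
24: 7
14: 4
18: 5
16: 4
11: 3
9: 2
8: 1
7: 0
Sum: 8 + 7 + 4 + 5 + 4 + 3 + 2 + 1 + 0 = 34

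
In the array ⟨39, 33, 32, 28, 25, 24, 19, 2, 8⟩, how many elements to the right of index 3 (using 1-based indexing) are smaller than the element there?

The element at index 3 is 32.
Elements after it: 28, 25, 24, 19, 2, 8
Those smaller than 32: 28, 25, 24, 19, 2, 8

6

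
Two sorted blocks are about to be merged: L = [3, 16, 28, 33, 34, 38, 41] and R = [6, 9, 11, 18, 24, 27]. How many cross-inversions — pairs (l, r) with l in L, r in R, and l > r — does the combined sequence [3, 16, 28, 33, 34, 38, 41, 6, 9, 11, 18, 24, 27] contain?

Count, for every r in R, how many entries of L exceed r:
r = 6: 16, 28, 33, 34, 38, 41 → 6
r = 9: 16, 28, 33, 34, 38, 41 → 6
r = 11: 16, 28, 33, 34, 38, 41 → 6
r = 18: 28, 33, 34, 38, 41 → 5
r = 24: 28, 33, 34, 38, 41 → 5
r = 27: 28, 33, 34, 38, 41 → 5
Cross-inversions: 6 + 6 + 6 + 5 + 5 + 5 = 33

33 split inversions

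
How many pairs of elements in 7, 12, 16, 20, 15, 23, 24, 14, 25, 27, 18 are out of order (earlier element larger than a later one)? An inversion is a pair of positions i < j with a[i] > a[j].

12 out-of-order pairs

Element-by-element contributions:
7 → none → 0
12 → none → 0
16 → 15, 14 → 2
20 → 15, 14, 18 → 3
15 → 14 → 1
23 → 14, 18 → 2
24 → 14, 18 → 2
14 → none → 0
25 → 18 → 1
27 → 18 → 1
18 → none → 0
Sum: 0 + 0 + 2 + 3 + 1 + 2 + 2 + 0 + 1 + 1 + 0 = 12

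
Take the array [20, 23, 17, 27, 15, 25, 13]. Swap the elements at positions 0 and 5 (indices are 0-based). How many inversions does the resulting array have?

There are 16 inversions.

Positions 0 and 5 hold 20 and 25; after swapping, the array is [25, 23, 17, 27, 15, 20, 13].
Sweep left to right; for each value list the smaller values that follow it:
25 → 23, 17, 15, 20, 13 → 5
23 → 17, 15, 20, 13 → 4
17 → 15, 13 → 2
27 → 15, 20, 13 → 3
15 → 13 → 1
20 → 13 → 1
13 → none → 0
Sum: 5 + 4 + 2 + 3 + 1 + 1 + 0 = 16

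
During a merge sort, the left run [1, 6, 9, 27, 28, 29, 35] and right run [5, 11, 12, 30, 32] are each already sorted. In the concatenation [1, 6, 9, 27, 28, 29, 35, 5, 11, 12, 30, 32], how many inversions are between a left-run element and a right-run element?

16

For each element r of the right run, count left-run elements greater than r:
r = 5: 6, 9, 27, 28, 29, 35 → 6
r = 11: 27, 28, 29, 35 → 4
r = 12: 27, 28, 29, 35 → 4
r = 30: 35 → 1
r = 32: 35 → 1
Cross-inversions: 6 + 4 + 4 + 1 + 1 = 16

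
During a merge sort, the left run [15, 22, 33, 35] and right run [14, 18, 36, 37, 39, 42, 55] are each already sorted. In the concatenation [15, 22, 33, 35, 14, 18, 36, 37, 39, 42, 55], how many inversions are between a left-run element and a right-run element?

7

Count, for every r in R, how many entries of L exceed r:
r = 14: 15, 22, 33, 35 → 4
r = 18: 22, 33, 35 → 3
r = 36: none → 0
r = 37: none → 0
r = 39: none → 0
r = 42: none → 0
r = 55: none → 0
Cross-inversions: 4 + 3 + 0 + 0 + 0 + 0 + 0 = 7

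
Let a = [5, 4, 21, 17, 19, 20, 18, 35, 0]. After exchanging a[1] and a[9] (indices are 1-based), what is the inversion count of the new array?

Positions 1 and 9 hold 5 and 0; after swapping, the array is [0, 4, 21, 17, 19, 20, 18, 35, 5].
Sweep left to right; for each value list the smaller values that follow it:
0: 0
4: 0
21: 5
17: 1
19: 2
20: 2
18: 1
35: 1
5: 0
Sum: 0 + 0 + 5 + 1 + 2 + 2 + 1 + 1 + 0 = 12

12 inversions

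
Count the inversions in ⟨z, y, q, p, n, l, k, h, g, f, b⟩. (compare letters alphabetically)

55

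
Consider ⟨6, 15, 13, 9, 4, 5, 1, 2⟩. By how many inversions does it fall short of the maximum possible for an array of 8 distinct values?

5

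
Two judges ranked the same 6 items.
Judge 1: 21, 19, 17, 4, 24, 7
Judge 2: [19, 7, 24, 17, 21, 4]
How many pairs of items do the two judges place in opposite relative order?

9 discordant pairs

Assign each item its position (1..6) in the first ordering, then rewrite the second ordering as that position sequence:
positions: 21→1, 19→2, 17→3, 4→4, 24→5, 7→6
second ordering as positions: [2, 6, 5, 3, 1, 4]
Discordant pairs = inversions in this position sequence.
2: 1 → 1
6: 5, 3, 1, 4 → 4
5: 3, 1, 4 → 3
3: 1 → 1
1: 0
4: 0
Total: 1 + 4 + 3 + 1 + 0 + 0 = 9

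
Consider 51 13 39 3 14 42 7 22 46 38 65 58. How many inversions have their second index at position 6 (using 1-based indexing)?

The element at index 6 is 42.
Elements before it: 51, 13, 39, 3, 14
Those larger than 42: 51

1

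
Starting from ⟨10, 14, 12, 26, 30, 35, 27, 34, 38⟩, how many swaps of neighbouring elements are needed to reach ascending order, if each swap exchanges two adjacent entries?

The minimum number of adjacent swaps to sort an array equals its inversion count, since every such swap removes exactly one inversion.
Count inversions — for each element, later elements that are smaller:
10: none → 0
14: 12 → 1
12: none → 0
26: none → 0
30: 27 → 1
35: 27, 34 → 2
27: none → 0
34: none → 0
38: none → 0
Total inversions: 0 + 1 + 0 + 0 + 1 + 2 + 0 + 0 + 0 = 4

4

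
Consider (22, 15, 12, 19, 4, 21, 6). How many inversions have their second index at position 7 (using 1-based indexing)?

5 such elements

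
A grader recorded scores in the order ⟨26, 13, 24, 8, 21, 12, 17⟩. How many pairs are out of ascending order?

For each element, count later entries that are smaller:
26 → 13, 24, 8, 21, 12, 17 → 6
13 → 8, 12 → 2
24 → 8, 21, 12, 17 → 4
8 → none → 0
21 → 12, 17 → 2
12 → none → 0
17 → none → 0
Sum: 6 + 2 + 4 + 0 + 2 + 0 + 0 = 14

14 inversions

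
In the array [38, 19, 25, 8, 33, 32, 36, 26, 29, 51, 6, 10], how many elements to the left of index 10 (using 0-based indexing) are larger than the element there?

The element at index 10 is 6.
Elements before it: 38, 19, 25, 8, 33, 32, 36, 26, 29, 51
Those larger than 6: 38, 19, 25, 8, 33, 32, 36, 26, 29, 51

10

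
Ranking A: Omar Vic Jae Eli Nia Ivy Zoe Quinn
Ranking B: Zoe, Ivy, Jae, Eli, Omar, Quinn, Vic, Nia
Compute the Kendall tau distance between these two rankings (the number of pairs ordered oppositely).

Assign each item its position (1..8) in the first ordering, then rewrite the second ordering as that position sequence:
positions: Omar→1, Vic→2, Jae→3, Eli→4, Nia→5, Ivy→6, Zoe→7, Quinn→8
second ordering as positions: [7, 6, 3, 4, 1, 8, 2, 5]
Discordant pairs = inversions in this position sequence.
7: 6, 3, 4, 1, 2, 5 → 6
6: 3, 4, 1, 2, 5 → 5
3: 1, 2 → 2
4: 1, 2 → 2
1: 0
8: 2, 5 → 2
2: 0
5: 0
Total: 6 + 5 + 2 + 2 + 0 + 2 + 0 + 0 = 17

Discordant pairs: 17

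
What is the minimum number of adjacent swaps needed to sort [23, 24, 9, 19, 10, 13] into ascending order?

10

Each adjacent swap fixes exactly one inversion, so the minimum swap count equals the number of inversions.
Count inversions — for each element, later elements that are smaller:
23: 9, 19, 10, 13 → 4
24: 9, 19, 10, 13 → 4
9: none → 0
19: 10, 13 → 2
10: none → 0
13: none → 0
Total inversions: 4 + 4 + 0 + 2 + 0 + 0 = 10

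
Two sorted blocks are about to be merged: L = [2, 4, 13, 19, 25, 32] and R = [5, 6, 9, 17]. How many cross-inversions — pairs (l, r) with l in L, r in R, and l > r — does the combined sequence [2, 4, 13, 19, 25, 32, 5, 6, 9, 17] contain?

15

Count, for every r in R, how many entries of L exceed r:
r = 5: 13, 19, 25, 32 → 4
r = 6: 13, 19, 25, 32 → 4
r = 9: 13, 19, 25, 32 → 4
r = 17: 19, 25, 32 → 3
Cross-inversions: 4 + 4 + 4 + 3 = 15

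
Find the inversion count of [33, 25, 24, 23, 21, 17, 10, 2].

28 inversions

Sweep left to right; for each value list the smaller values that follow it:
33 → 25, 24, 23, 21, 17, 10, 2 → 7
25 → 24, 23, 21, 17, 10, 2 → 6
24 → 23, 21, 17, 10, 2 → 5
23 → 21, 17, 10, 2 → 4
21 → 17, 10, 2 → 3
17 → 10, 2 → 2
10 → 2 → 1
2 → none → 0
Sum: 7 + 6 + 5 + 4 + 3 + 2 + 1 + 0 = 28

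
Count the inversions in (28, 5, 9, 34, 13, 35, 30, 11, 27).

15 inversions

Count, for each position, how many later elements it exceeds:
28 → 5, 9, 13, 11, 27 → 5
5 → none → 0
9 → none → 0
34 → 13, 30, 11, 27 → 4
13 → 11 → 1
35 → 30, 11, 27 → 3
30 → 11, 27 → 2
11 → none → 0
27 → none → 0
Sum: 5 + 0 + 0 + 4 + 1 + 3 + 2 + 0 + 0 = 15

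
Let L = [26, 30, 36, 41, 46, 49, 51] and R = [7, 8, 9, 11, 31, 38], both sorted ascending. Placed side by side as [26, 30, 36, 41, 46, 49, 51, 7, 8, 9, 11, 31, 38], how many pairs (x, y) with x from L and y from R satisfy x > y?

Cross-inversions: 37

Take each right-half value and tally the left-half values above it:
r = 7: 26, 30, 36, 41, 46, 49, 51 → 7
r = 8: 26, 30, 36, 41, 46, 49, 51 → 7
r = 9: 26, 30, 36, 41, 46, 49, 51 → 7
r = 11: 26, 30, 36, 41, 46, 49, 51 → 7
r = 31: 36, 41, 46, 49, 51 → 5
r = 38: 41, 46, 49, 51 → 4
Cross-inversions: 7 + 7 + 7 + 7 + 5 + 4 = 37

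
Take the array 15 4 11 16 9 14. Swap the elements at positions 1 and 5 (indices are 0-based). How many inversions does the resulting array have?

12 inversions

Positions 1 and 5 hold 4 and 14; after swapping, the array is [15, 14, 11, 16, 9, 4].
Element-by-element contributions:
15 → 14, 11, 9, 4 → 4
14 → 11, 9, 4 → 3
11 → 9, 4 → 2
16 → 9, 4 → 2
9 → 4 → 1
4 → none → 0
Sum: 4 + 3 + 2 + 2 + 1 + 0 = 12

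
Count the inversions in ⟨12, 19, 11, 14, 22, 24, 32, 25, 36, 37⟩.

4 inversions

Element-by-element contributions:
12: 1
19: 2
11: 0
14: 0
22: 0
24: 0
32: 1
25: 0
36: 0
37: 0
Sum: 1 + 2 + 0 + 0 + 0 + 0 + 1 + 0 + 0 + 0 = 4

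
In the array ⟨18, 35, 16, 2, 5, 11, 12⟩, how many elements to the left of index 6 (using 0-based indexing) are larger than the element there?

3

The element at index 6 is 12.
Elements before it: 18, 35, 16, 2, 5, 11
Those larger than 12: 18, 35, 16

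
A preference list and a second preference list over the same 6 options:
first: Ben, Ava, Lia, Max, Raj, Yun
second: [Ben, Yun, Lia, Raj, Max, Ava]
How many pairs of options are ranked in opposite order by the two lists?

Assign each item its position (1..6) in the first ordering, then rewrite the second ordering as that position sequence:
positions: Ben→1, Ava→2, Lia→3, Max→4, Raj→5, Yun→6
second ordering as positions: [1, 6, 3, 5, 4, 2]
Discordant pairs = inversions in this position sequence.
1: 0
6: 3, 5, 4, 2 → 4
3: 2 → 1
5: 4, 2 → 2
4: 2 → 1
2: 0
Total: 0 + 4 + 1 + 2 + 1 + 0 = 8

8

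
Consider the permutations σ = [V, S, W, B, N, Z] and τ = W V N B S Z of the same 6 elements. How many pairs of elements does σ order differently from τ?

5

Assign each item its position (1..6) in the first ordering, then rewrite the second ordering as that position sequence:
positions: V→1, S→2, W→3, B→4, N→5, Z→6
second ordering as positions: [3, 1, 5, 4, 2, 6]
Discordant pairs = inversions in this position sequence.
3: 1, 2 → 2
1: 0
5: 4, 2 → 2
4: 2 → 1
2: 0
6: 0
Total: 2 + 0 + 2 + 1 + 0 + 0 = 5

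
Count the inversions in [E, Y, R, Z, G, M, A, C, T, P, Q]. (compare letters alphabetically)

Count, for each position, how many later elements it exceeds:
E → A, C → 2
Y → R, G, M, A, C, T, P, Q → 8
R → G, M, A, C, P, Q → 6
Z → G, M, A, C, T, P, Q → 7
G → A, C → 2
M → A, C → 2
A → none → 0
C → none → 0
T → P, Q → 2
P → none → 0
Q → none → 0
Sum: 2 + 8 + 6 + 7 + 2 + 2 + 0 + 0 + 2 + 0 + 0 = 29

29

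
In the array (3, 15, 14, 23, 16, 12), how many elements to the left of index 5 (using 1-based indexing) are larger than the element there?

The element at index 5 is 16.
Elements before it: 3, 15, 14, 23
Those larger than 16: 23

1 such element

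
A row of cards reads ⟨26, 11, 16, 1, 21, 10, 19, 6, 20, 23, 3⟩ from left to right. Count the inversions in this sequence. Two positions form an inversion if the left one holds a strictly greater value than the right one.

30

Sweep left to right; for each value list the smaller values that follow it:
26: 10
11: 4
16: 4
1: 0
21: 5
10: 2
19: 2
6: 1
20: 1
23: 1
3: 0
Sum: 10 + 4 + 4 + 0 + 5 + 2 + 2 + 1 + 1 + 1 + 0 = 30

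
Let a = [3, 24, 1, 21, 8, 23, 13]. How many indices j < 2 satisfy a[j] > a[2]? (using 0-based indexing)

2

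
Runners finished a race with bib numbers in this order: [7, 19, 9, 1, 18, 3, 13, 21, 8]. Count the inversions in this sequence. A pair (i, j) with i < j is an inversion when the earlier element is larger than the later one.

16 inversions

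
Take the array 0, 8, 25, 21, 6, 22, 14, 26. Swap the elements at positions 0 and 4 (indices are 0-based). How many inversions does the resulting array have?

Inversions: 9

Positions 0 and 4 hold 0 and 6; after swapping, the array is [6, 8, 25, 21, 0, 22, 14, 26].
For each element, count later entries that are smaller:
6 → 0 → 1
8 → 0 → 1
25 → 21, 0, 22, 14 → 4
21 → 0, 14 → 2
0 → none → 0
22 → 14 → 1
14 → none → 0
26 → none → 0
Sum: 1 + 1 + 4 + 2 + 0 + 1 + 0 + 0 = 9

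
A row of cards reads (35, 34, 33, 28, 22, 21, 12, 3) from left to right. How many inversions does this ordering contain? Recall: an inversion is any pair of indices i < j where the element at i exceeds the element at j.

Count, for each position, how many later elements it exceeds:
35 → 34, 33, 28, 22, 21, 12, 3 → 7
34 → 33, 28, 22, 21, 12, 3 → 6
33 → 28, 22, 21, 12, 3 → 5
28 → 22, 21, 12, 3 → 4
22 → 21, 12, 3 → 3
21 → 12, 3 → 2
12 → 3 → 1
3 → none → 0
Sum: 7 + 6 + 5 + 4 + 3 + 2 + 1 + 0 = 28

28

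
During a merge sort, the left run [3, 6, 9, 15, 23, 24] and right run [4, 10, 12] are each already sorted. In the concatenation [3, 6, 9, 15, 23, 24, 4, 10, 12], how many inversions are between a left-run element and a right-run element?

11 cross-inversions

Take each right-half value and tally the left-half values above it:
r = 4: 6, 9, 15, 23, 24 → 5
r = 10: 15, 23, 24 → 3
r = 12: 15, 23, 24 → 3
Cross-inversions: 5 + 3 + 3 = 11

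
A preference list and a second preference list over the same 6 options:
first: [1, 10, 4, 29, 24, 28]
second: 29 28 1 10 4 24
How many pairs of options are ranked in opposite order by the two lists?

7 pairs

Assign each item its position (1..6) in the first ordering, then rewrite the second ordering as that position sequence:
positions: 1→1, 10→2, 4→3, 29→4, 24→5, 28→6
second ordering as positions: [4, 6, 1, 2, 3, 5]
Discordant pairs = inversions in this position sequence.
4: 1, 2, 3 → 3
6: 1, 2, 3, 5 → 4
1: 0
2: 0
3: 0
5: 0
Total: 3 + 4 + 0 + 0 + 0 + 0 = 7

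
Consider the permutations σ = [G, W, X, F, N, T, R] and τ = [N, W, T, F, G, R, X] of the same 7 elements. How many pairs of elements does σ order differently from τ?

11

Assign each item its position (1..7) in the first ordering, then rewrite the second ordering as that position sequence:
positions: G→1, W→2, X→3, F→4, N→5, T→6, R→7
second ordering as positions: [5, 2, 6, 4, 1, 7, 3]
Discordant pairs = inversions in this position sequence.
5: 2, 4, 1, 3 → 4
2: 1 → 1
6: 4, 1, 3 → 3
4: 1, 3 → 2
1: 0
7: 3 → 1
3: 0
Total: 4 + 1 + 3 + 2 + 0 + 1 + 0 = 11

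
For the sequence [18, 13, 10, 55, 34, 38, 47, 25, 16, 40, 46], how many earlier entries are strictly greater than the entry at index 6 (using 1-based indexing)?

1

The element at index 6 is 38.
Elements before it: 18, 13, 10, 55, 34
Those larger than 38: 55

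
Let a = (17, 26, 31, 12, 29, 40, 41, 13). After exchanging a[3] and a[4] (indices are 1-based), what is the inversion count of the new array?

Inversions: 9

Positions 3 and 4 hold 31 and 12; after swapping, the array is [17, 26, 12, 31, 29, 40, 41, 13].
For each element, count later entries that are smaller:
17: 2
26: 2
12: 0
31: 2
29: 1
40: 1
41: 1
13: 0
Sum: 2 + 2 + 0 + 2 + 1 + 1 + 1 + 0 = 9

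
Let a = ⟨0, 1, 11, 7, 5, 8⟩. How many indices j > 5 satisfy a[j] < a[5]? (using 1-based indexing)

The element at index 5 is 5.
Elements after it: 8
None of them are smaller than 5.

0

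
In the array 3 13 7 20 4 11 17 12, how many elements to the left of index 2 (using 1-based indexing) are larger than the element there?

The element at index 2 is 13.
Elements before it: 3
None of them are larger than 13.

0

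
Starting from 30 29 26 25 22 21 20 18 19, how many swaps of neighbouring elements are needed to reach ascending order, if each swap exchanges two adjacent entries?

The minimum number of adjacent swaps to sort an array equals its inversion count, since every such swap removes exactly one inversion.
Count inversions — for each element, later elements that are smaller:
30: 29, 26, 25, 22, 21, 20, 18, 19 → 8
29: 26, 25, 22, 21, 20, 18, 19 → 7
26: 25, 22, 21, 20, 18, 19 → 6
25: 22, 21, 20, 18, 19 → 5
22: 21, 20, 18, 19 → 4
21: 20, 18, 19 → 3
20: 18, 19 → 2
18: none → 0
19: none → 0
Total inversions: 8 + 7 + 6 + 5 + 4 + 3 + 2 + 0 + 0 = 35

There are 35 adjacent swaps.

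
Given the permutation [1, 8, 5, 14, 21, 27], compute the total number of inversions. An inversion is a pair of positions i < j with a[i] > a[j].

Out-of-order index pairs (1-indexed):
(2,3): 8 > 5
That's 1 pair.

1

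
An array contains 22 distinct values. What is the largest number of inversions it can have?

A reversed (strictly descending) arrangement makes every pair an inversion, giving C(22, 2) inversions.
C(22, 2) = 22·21/2 = 231

231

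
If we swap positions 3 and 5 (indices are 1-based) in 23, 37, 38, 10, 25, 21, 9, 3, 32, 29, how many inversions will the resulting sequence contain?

Positions 3 and 5 hold 38 and 25; after swapping, the array is [23, 37, 25, 10, 38, 21, 9, 3, 32, 29].
Sweep left to right; for each value list the smaller values that follow it:
23 → 10, 21, 9, 3 → 4
37 → 25, 10, 21, 9, 3, 32, 29 → 7
25 → 10, 21, 9, 3 → 4
10 → 9, 3 → 2
38 → 21, 9, 3, 32, 29 → 5
21 → 9, 3 → 2
9 → 3 → 1
3 → none → 0
32 → 29 → 1
29 → none → 0
Sum: 4 + 7 + 4 + 2 + 5 + 2 + 1 + 0 + 1 + 0 = 26

26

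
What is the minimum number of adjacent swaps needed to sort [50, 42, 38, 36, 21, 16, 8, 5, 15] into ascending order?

There are 34 swaps.

Minimum adjacent swaps = number of inversions (each swap of adjacent out-of-order elements removes one inversion and no swap can remove more).
Count inversions — for each element, later elements that are smaller:
50: 42, 38, 36, 21, 16, 8, 5, 15 → 8
42: 38, 36, 21, 16, 8, 5, 15 → 7
38: 36, 21, 16, 8, 5, 15 → 6
36: 21, 16, 8, 5, 15 → 5
21: 16, 8, 5, 15 → 4
16: 8, 5, 15 → 3
8: 5 → 1
5: none → 0
15: none → 0
Total inversions: 8 + 7 + 6 + 5 + 4 + 3 + 1 + 0 + 0 = 34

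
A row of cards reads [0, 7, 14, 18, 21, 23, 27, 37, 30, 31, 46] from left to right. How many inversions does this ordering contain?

2

Count, for each position, how many later elements it exceeds:
0 → none → 0
7 → none → 0
14 → none → 0
18 → none → 0
21 → none → 0
23 → none → 0
27 → none → 0
37 → 30, 31 → 2
30 → none → 0
31 → none → 0
46 → none → 0
Sum: 0 + 0 + 0 + 0 + 0 + 0 + 0 + 2 + 0 + 0 + 0 = 2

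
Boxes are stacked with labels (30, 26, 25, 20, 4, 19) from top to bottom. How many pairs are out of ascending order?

14

Count, for each position, how many later elements it exceeds:
30 → 26, 25, 20, 4, 19 → 5
26 → 25, 20, 4, 19 → 4
25 → 20, 4, 19 → 3
20 → 4, 19 → 2
4 → none → 0
19 → none → 0
Sum: 5 + 4 + 3 + 2 + 0 + 0 = 14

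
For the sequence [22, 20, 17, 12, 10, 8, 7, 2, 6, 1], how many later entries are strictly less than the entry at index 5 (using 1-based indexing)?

5

The element at index 5 is 10.
Elements after it: 8, 7, 2, 6, 1
Those smaller than 10: 8, 7, 2, 6, 1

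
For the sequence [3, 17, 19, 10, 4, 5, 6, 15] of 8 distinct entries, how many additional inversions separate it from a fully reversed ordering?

Maximum inversions for 8 distinct elements is C(8, 2) = 8·7/2 = 28.
Current inversions — for each element, count later smaller elements:
3: 0
17: 5
19: 5
10: 3
4: 0
5: 0
6: 0
15: 0
Current total: 0 + 5 + 5 + 3 + 0 + 0 + 0 + 0 = 13
Shortfall: 28 − 13 = 15

15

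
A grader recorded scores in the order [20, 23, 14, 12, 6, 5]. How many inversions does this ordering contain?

14

For each element, count later entries that are smaller:
20: 4
23: 4
14: 3
12: 2
6: 1
5: 0
Sum: 4 + 4 + 3 + 2 + 1 + 0 = 14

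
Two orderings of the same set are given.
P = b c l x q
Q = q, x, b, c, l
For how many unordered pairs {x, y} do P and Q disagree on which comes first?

Assign each item its position (1..5) in the first ordering, then rewrite the second ordering as that position sequence:
positions: b→1, c→2, l→3, x→4, q→5
second ordering as positions: [5, 4, 1, 2, 3]
Discordant pairs = inversions in this position sequence.
5: 4, 1, 2, 3 → 4
4: 1, 2, 3 → 3
1: 0
2: 0
3: 0
Total: 4 + 3 + 0 + 0 + 0 = 7

7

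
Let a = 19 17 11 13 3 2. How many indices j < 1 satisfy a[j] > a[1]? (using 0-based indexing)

The element at index 1 is 17.
Elements before it: 19
Those larger than 17: 19

1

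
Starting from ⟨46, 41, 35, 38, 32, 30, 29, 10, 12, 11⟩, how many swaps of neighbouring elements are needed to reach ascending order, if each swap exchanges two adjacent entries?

Minimum adjacent swaps = number of inversions (each swap of adjacent out-of-order elements removes one inversion and no swap can remove more).
Count inversions — for each element, later elements that are smaller:
46: 41, 35, 38, 32, 30, 29, 10, 12, 11 → 9
41: 35, 38, 32, 30, 29, 10, 12, 11 → 8
35: 32, 30, 29, 10, 12, 11 → 6
38: 32, 30, 29, 10, 12, 11 → 6
32: 30, 29, 10, 12, 11 → 5
30: 29, 10, 12, 11 → 4
29: 10, 12, 11 → 3
10: none → 0
12: 11 → 1
11: none → 0
Total inversions: 9 + 8 + 6 + 6 + 5 + 4 + 3 + 0 + 1 + 0 = 42

42 swaps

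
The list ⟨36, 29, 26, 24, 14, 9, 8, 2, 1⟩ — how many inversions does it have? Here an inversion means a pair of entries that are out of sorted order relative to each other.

Out-of-order pairs: 36

Element-by-element contributions:
36 → 29, 26, 24, 14, 9, 8, 2, 1 → 8
29 → 26, 24, 14, 9, 8, 2, 1 → 7
26 → 24, 14, 9, 8, 2, 1 → 6
24 → 14, 9, 8, 2, 1 → 5
14 → 9, 8, 2, 1 → 4
9 → 8, 2, 1 → 3
8 → 2, 1 → 2
2 → 1 → 1
1 → none → 0
Sum: 8 + 7 + 6 + 5 + 4 + 3 + 2 + 1 + 0 = 36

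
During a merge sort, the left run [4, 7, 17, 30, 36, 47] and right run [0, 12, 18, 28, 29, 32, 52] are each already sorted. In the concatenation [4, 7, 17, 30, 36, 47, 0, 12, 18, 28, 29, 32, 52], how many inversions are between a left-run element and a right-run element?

21

Take each right-half value and tally the left-half values above it:
r = 0: 4, 7, 17, 30, 36, 47 → 6
r = 12: 17, 30, 36, 47 → 4
r = 18: 30, 36, 47 → 3
r = 28: 30, 36, 47 → 3
r = 29: 30, 36, 47 → 3
r = 32: 36, 47 → 2
r = 52: none → 0
Cross-inversions: 6 + 4 + 3 + 3 + 3 + 2 + 0 = 21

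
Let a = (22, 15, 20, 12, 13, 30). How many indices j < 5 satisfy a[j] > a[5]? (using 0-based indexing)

The element at index 5 is 30.
Elements before it: 22, 15, 20, 12, 13
None of them are larger than 30.

0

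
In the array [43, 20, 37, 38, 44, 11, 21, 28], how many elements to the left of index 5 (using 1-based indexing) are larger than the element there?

The element at index 5 is 44.
Elements before it: 43, 20, 37, 38
None of them are larger than 44.

0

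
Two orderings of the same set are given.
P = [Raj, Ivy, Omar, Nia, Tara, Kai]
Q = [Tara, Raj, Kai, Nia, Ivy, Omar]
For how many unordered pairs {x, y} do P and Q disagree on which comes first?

Assign each item its position (1..6) in the first ordering, then rewrite the second ordering as that position sequence:
positions: Raj→1, Ivy→2, Omar→3, Nia→4, Tara→5, Kai→6
second ordering as positions: [5, 1, 6, 4, 2, 3]
Discordant pairs = inversions in this position sequence.
5: 1, 4, 2, 3 → 4
1: 0
6: 4, 2, 3 → 3
4: 2, 3 → 2
2: 0
3: 0
Total: 4 + 0 + 3 + 2 + 0 + 0 = 9

9 disagreeing pairs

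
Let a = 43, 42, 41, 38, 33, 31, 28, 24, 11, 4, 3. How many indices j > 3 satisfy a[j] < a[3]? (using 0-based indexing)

7 such elements

The element at index 3 is 38.
Elements after it: 33, 31, 28, 24, 11, 4, 3
Those smaller than 38: 33, 31, 28, 24, 11, 4, 3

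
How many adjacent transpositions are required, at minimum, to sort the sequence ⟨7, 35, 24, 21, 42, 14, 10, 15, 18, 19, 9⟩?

The minimum number of adjacent swaps to sort an array equals its inversion count, since every such swap removes exactly one inversion.
Count inversions — for each element, later elements that are smaller:
7: none → 0
35: 24, 21, 14, 10, 15, 18, 19, 9 → 8
24: 21, 14, 10, 15, 18, 19, 9 → 7
21: 14, 10, 15, 18, 19, 9 → 6
42: 14, 10, 15, 18, 19, 9 → 6
14: 10, 9 → 2
10: 9 → 1
15: 9 → 1
18: 9 → 1
19: 9 → 1
9: none → 0
Total inversions: 0 + 8 + 7 + 6 + 6 + 2 + 1 + 1 + 1 + 1 + 0 = 33

33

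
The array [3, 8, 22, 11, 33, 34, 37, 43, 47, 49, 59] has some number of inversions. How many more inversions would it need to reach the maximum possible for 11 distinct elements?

54

Maximum inversions for 11 distinct elements is C(11, 2) = 11·10/2 = 55.
Current inversions — for each element, count later smaller elements:
3: 0
8: 0
22: 1
11: 0
33: 0
34: 0
37: 0
43: 0
47: 0
49: 0
59: 0
Current total: 0 + 0 + 1 + 0 + 0 + 0 + 0 + 0 + 0 + 0 + 0 = 1
Shortfall: 55 − 1 = 54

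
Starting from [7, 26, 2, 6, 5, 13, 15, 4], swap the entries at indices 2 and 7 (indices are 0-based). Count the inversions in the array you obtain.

There are 16 inversions.

Positions 2 and 7 hold 2 and 4; after swapping, the array is [7, 26, 4, 6, 5, 13, 15, 2].
Count, for each position, how many later elements it exceeds:
7: 4
26: 6
4: 1
6: 2
5: 1
13: 1
15: 1
2: 0
Sum: 4 + 6 + 1 + 2 + 1 + 1 + 1 + 0 = 16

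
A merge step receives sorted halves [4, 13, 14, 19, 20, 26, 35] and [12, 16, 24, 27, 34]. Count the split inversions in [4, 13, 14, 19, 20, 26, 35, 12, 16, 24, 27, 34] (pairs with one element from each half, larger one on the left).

For each element r of the right run, count left-run elements greater than r:
r = 12: 13, 14, 19, 20, 26, 35 → 6
r = 16: 19, 20, 26, 35 → 4
r = 24: 26, 35 → 2
r = 27: 35 → 1
r = 34: 35 → 1
Cross-inversions: 6 + 4 + 2 + 1 + 1 = 14

14 split inversions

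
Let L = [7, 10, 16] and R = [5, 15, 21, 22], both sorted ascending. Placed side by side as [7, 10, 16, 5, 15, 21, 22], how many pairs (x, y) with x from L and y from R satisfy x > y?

Take each right-half value and tally the left-half values above it:
r = 5: 7, 10, 16 → 3
r = 15: 16 → 1
r = 21: none → 0
r = 22: none → 0
Cross-inversions: 3 + 1 + 0 + 0 = 4

4 cross-inversions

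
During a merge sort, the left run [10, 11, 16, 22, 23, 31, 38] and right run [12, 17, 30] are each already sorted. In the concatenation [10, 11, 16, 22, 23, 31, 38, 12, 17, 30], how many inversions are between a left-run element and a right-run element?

11

For each element r of the right run, count left-run elements greater than r:
r = 12: 16, 22, 23, 31, 38 → 5
r = 17: 22, 23, 31, 38 → 4
r = 30: 31, 38 → 2
Cross-inversions: 5 + 4 + 2 = 11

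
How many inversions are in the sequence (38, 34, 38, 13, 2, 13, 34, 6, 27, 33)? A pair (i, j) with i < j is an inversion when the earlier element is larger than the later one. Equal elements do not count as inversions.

27 inversions

Count, for each position, how many later elements it exceeds:
38: 8
34: 6
38: 7
13: 2
2: 0
13: 1
34: 3
6: 0
27: 0
33: 0
Sum: 8 + 6 + 7 + 2 + 0 + 1 + 3 + 0 + 0 + 0 = 27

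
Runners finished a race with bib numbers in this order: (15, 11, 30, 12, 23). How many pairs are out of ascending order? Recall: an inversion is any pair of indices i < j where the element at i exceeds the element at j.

Out-of-order index pairs (1-indexed):
(1,2): 15 > 11
(1,4): 15 > 12
(3,4): 30 > 12
(3,5): 30 > 23
That's 4 pairs.

4 inversions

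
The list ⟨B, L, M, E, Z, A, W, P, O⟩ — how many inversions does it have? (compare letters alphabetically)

13 out-of-order pairs

Element-by-element contributions:
B: 1
L: 2
M: 2
E: 1
Z: 4
A: 0
W: 2
P: 1
O: 0
Sum: 1 + 2 + 2 + 1 + 4 + 0 + 2 + 1 + 0 = 13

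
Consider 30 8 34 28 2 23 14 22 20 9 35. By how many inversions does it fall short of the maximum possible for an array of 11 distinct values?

Maximum inversions for 11 distinct elements is C(11, 2) = 11·10/2 = 55.
Current inversions — for each element, count later smaller elements:
30: 8
8: 1
34: 7
28: 6
2: 0
23: 4
14: 1
22: 2
20: 1
9: 0
35: 0
Current total: 8 + 1 + 7 + 6 + 0 + 4 + 1 + 2 + 1 + 0 + 0 = 30
Shortfall: 55 − 30 = 25

25 inversions short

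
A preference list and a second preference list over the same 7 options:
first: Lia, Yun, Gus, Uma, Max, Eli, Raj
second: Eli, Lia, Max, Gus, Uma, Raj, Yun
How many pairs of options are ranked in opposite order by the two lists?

11

Assign each item its position (1..7) in the first ordering, then rewrite the second ordering as that position sequence:
positions: Lia→1, Yun→2, Gus→3, Uma→4, Max→5, Eli→6, Raj→7
second ordering as positions: [6, 1, 5, 3, 4, 7, 2]
Discordant pairs = inversions in this position sequence.
6: 1, 5, 3, 4, 2 → 5
1: 0
5: 3, 4, 2 → 3
3: 2 → 1
4: 2 → 1
7: 2 → 1
2: 0
Total: 5 + 0 + 3 + 1 + 1 + 1 + 0 = 11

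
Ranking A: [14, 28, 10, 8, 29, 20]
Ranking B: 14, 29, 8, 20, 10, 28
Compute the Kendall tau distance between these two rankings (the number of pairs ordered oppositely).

Assign each item its position (1..6) in the first ordering, then rewrite the second ordering as that position sequence:
positions: 14→1, 28→2, 10→3, 8→4, 29→5, 20→6
second ordering as positions: [1, 5, 4, 6, 3, 2]
Discordant pairs = inversions in this position sequence.
1: 0
5: 4, 3, 2 → 3
4: 3, 2 → 2
6: 3, 2 → 2
3: 2 → 1
2: 0
Total: 0 + 3 + 2 + 2 + 1 + 0 = 8

Discordant pairs: 8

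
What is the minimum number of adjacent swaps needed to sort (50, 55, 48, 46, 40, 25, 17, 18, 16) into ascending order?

There are 34 swaps.

Minimum adjacent swaps = number of inversions (each swap of adjacent out-of-order elements removes one inversion and no swap can remove more).
Count inversions — for each element, later elements that are smaller:
50: 48, 46, 40, 25, 17, 18, 16 → 7
55: 48, 46, 40, 25, 17, 18, 16 → 7
48: 46, 40, 25, 17, 18, 16 → 6
46: 40, 25, 17, 18, 16 → 5
40: 25, 17, 18, 16 → 4
25: 17, 18, 16 → 3
17: 16 → 1
18: 16 → 1
16: none → 0
Total inversions: 7 + 7 + 6 + 5 + 4 + 3 + 1 + 1 + 0 = 34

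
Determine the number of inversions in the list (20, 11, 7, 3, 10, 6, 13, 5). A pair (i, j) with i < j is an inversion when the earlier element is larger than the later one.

19

For each element, count later entries that are smaller:
20: 7
11: 5
7: 3
3: 0
10: 2
6: 1
13: 1
5: 0
Sum: 7 + 5 + 3 + 0 + 2 + 1 + 1 + 0 = 19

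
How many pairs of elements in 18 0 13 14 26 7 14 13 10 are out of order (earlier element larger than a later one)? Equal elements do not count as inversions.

For each element, count later entries that are smaller:
18 → 0, 13, 14, 7, 14, 13, 10 → 7
0 → none → 0
13 → 7, 10 → 2
14 → 7, 13, 10 → 3
26 → 7, 14, 13, 10 → 4
7 → none → 0
14 → 13, 10 → 2
13 → 10 → 1
10 → none → 0
Sum: 7 + 0 + 2 + 3 + 4 + 0 + 2 + 1 + 0 = 19

19 inversions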